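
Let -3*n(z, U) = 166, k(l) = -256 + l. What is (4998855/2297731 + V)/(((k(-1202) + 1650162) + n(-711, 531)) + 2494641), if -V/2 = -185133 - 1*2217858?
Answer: 33128576477091/28560495327239 ≈ 1.1599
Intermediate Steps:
n(z, U) = -166/3 (n(z, U) = -1/3*166 = -166/3)
V = 4805982 (V = -2*(-185133 - 1*2217858) = -2*(-185133 - 2217858) = -2*(-2402991) = 4805982)
(4998855/2297731 + V)/(((k(-1202) + 1650162) + n(-711, 531)) + 2494641) = (4998855/2297731 + 4805982)/((((-256 - 1202) + 1650162) - 166/3) + 2494641) = (4998855*(1/2297731) + 4805982)/(((-1458 + 1650162) - 166/3) + 2494641) = (4998855/2297731 + 4805982)/((1648704 - 166/3) + 2494641) = 11042858825697/(2297731*(4945946/3 + 2494641)) = 11042858825697/(2297731*(12429869/3)) = (11042858825697/2297731)*(3/12429869) = 33128576477091/28560495327239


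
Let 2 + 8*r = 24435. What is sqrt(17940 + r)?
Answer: sqrt(335906)/4 ≈ 144.89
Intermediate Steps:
r = 24433/8 (r = -1/4 + (1/8)*24435 = -1/4 + 24435/8 = 24433/8 ≈ 3054.1)
sqrt(17940 + r) = sqrt(17940 + 24433/8) = sqrt(167953/8) = sqrt(335906)/4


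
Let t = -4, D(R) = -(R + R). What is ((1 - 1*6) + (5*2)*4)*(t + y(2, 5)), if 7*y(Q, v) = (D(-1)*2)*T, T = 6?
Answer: -20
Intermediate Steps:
D(R) = -2*R
y(Q, v) = 24/7 (y(Q, v) = ((-2*(-1)*2)*6)/7 = ((2*2)*6)/7 = (4*6)/7 = (⅐)*24 = 24/7)
((1 - 1*6) + (5*2)*4)*(t + y(2, 5)) = ((1 - 1*6) + (5*2)*4)*(-4 + 24/7) = ((1 - 6) + 10*4)*(-4/7) = (-5 + 40)*(-4/7) = 35*(-4/7) = -20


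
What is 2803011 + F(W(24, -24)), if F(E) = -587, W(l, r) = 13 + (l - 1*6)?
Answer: 2802424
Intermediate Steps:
W(l, r) = 7 + l (W(l, r) = 13 + (l - 6) = 13 + (-6 + l) = 7 + l)
2803011 + F(W(24, -24)) = 2803011 - 587 = 2802424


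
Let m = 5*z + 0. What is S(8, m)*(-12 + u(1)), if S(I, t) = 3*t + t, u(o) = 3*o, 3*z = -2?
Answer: 120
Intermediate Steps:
z = -2/3 (z = (1/3)*(-2) = -2/3 ≈ -0.66667)
m = -10/3 (m = 5*(-2/3) + 0 = -10/3 + 0 = -10/3 ≈ -3.3333)
S(I, t) = 4*t
S(8, m)*(-12 + u(1)) = (4*(-10/3))*(-12 + 3*1) = -40*(-12 + 3)/3 = -40/3*(-9) = 120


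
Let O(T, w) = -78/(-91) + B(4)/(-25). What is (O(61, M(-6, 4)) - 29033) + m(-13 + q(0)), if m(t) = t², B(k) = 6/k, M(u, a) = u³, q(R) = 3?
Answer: -10126271/350 ≈ -28932.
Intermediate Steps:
O(T, w) = 279/350 (O(T, w) = -78/(-91) + (6/4)/(-25) = -78*(-1/91) + (6*(¼))*(-1/25) = 6/7 + (3/2)*(-1/25) = 6/7 - 3/50 = 279/350)
(O(61, M(-6, 4)) - 29033) + m(-13 + q(0)) = (279/350 - 29033) + (-13 + 3)² = -10161271/350 + (-10)² = -10161271/350 + 100 = -10126271/350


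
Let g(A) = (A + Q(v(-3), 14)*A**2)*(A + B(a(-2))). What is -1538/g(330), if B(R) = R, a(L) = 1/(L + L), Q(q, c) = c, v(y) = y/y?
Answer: -3076/1005691335 ≈ -3.0586e-6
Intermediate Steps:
v(y) = 1
a(L) = 1/(2*L)
g(A) = (-1/4 + A)*(A + 14*A**2) (g(A) = (A + 14*A**2)*(A + (1/2)/(-2)) = (A + 14*A**2)*(A + (1/2)*(-1/2)) = (A + 14*A**2)*(A - 1/4) = (A + 14*A**2)*(-1/4 + A) = (-1/4 + A)*(A + 14*A**2))
-1538/g(330) = -1538*2/(165*(-1 - 10*330 + 56*330**2)) = -1538*2/(165*(-1 - 3300 + 56*108900)) = -1538*2/(165*(-1 - 3300 + 6098400)) = -1538/((1/4)*330*6095099) = -1538/1005691335/2 = -1538*2/1005691335 = -3076/1005691335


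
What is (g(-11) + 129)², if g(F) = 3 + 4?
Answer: 18496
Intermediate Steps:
g(F) = 7
(g(-11) + 129)² = (7 + 129)² = 136² = 18496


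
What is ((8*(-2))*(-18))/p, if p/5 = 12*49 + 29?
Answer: 288/3085 ≈ 0.093355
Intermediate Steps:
p = 3085 (p = 5*(12*49 + 29) = 5*(588 + 29) = 5*617 = 3085)
((8*(-2))*(-18))/p = ((8*(-2))*(-18))/3085 = -16*(-18)*(1/3085) = 288*(1/3085) = 288/3085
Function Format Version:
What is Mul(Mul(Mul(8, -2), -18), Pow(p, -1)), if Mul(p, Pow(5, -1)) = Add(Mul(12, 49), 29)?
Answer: Rational(288, 3085) ≈ 0.093355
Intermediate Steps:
p = 3085 (p = Mul(5, Add(Mul(12, 49), 29)) = Mul(5, Add(588, 29)) = Mul(5, 617) = 3085)
Mul(Mul(Mul(8, -2), -18), Pow(p, -1)) = Mul(Mul(Mul(8, -2), -18), Pow(3085, -1)) = Mul(Mul(-16, -18), Rational(1, 3085)) = Mul(288, Rational(1, 3085)) = Rational(288, 3085)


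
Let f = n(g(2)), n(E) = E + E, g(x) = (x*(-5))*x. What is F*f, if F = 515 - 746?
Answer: 9240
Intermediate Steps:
g(x) = -5*x**2 (g(x) = (-5*x)*x = -5*x**2)
n(E) = 2*E
f = -40 (f = 2*(-5*2**2) = 2*(-5*4) = 2*(-20) = -40)
F = -231
F*f = -231*(-40) = 9240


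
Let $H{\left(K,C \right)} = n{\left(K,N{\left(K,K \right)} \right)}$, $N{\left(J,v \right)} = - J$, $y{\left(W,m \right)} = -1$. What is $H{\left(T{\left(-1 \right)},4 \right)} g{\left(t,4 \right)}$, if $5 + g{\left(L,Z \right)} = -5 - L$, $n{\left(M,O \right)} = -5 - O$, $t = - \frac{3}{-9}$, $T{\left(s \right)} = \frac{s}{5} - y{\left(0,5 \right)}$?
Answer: $\frac{217}{5} \approx 43.4$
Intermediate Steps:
$T{\left(s \right)} = 1 + \frac{s}{5}$ ($T{\left(s \right)} = \frac{s}{5} - -1 = s \frac{1}{5} + 1 = \frac{s}{5} + 1 = 1 + \frac{s}{5}$)
$t = \frac{1}{3}$ ($t = \left(-3\right) \left(- \frac{1}{9}\right) = \frac{1}{3} \approx 0.33333$)
$H{\left(K,C \right)} = -5 + K$ ($H{\left(K,C \right)} = -5 - - K = -5 + K$)
$g{\left(L,Z \right)} = -10 - L$ ($g{\left(L,Z \right)} = -5 - \left(5 + L\right) = -10 - L$)
$H{\left(T{\left(-1 \right)},4 \right)} g{\left(t,4 \right)} = \left(-5 + \left(1 + \frac{1}{5} \left(-1\right)\right)\right) \left(-10 - \frac{1}{3}\right) = \left(-5 + \left(1 - \frac{1}{5}\right)\right) \left(-10 - \frac{1}{3}\right) = \left(-5 + \frac{4}{5}\right) \left(- \frac{31}{3}\right) = \left(- \frac{21}{5}\right) \left(- \frac{31}{3}\right) = \frac{217}{5}$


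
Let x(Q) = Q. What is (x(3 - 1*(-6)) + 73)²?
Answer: 6724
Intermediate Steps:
(x(3 - 1*(-6)) + 73)² = ((3 - 1*(-6)) + 73)² = ((3 + 6) + 73)² = (9 + 73)² = 82² = 6724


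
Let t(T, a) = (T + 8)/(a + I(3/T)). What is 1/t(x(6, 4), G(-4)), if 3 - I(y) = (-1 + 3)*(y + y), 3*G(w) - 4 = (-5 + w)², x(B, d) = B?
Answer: 44/21 ≈ 2.0952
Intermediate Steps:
G(w) = 4/3 + (-5 + w)²/3
I(y) = 3 - 4*y (I(y) = 3 - (-1 + 3)*(y + y) = 3 - 2*2*y = 3 - 4*y)
t(T, a) = (8 + T)/(3 + a - 12/T) (t(T, a) = (T + 8)/(a + (3 - 12/T)) = (8 + T)/(a + (3 - 12/T)) = (8 + T)/(3 + a - 12/T))
1/t(x(6, 4), G(-4)) = 1/(6*(8 + 6)/(-12 + 3*6 + 6*(4/3 + (-5 - 4)²/3))) = 1/(6*14/(-12 + 18 + 6*(4/3 + (⅓)*(-9)²))) = 1/(6*14/(-12 + 18 + 6*(4/3 + (⅓)*81))) = 1/(6*14/(-12 + 18 + 6*(4/3 + 27))) = 1/(6*14/(-12 + 18 + 6*(85/3))) = 1/(6*14/(-12 + 18 + 170)) = 1/(6*14/176) = 1/(6*(1/176)*14) = 1/(21/44) = 44/21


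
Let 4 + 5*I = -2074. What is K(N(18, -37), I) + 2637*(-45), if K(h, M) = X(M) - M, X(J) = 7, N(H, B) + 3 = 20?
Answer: -591212/5 ≈ -1.1824e+5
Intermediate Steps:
I = -2078/5 (I = -4/5 + (1/5)*(-2074) = -4/5 - 2074/5 = -2078/5 ≈ -415.60)
N(H, B) = 17 (N(H, B) = -3 + 20 = 17)
K(h, M) = 7 - M
K(N(18, -37), I) + 2637*(-45) = (7 - 1*(-2078/5)) + 2637*(-45) = (7 + 2078/5) - 118665 = 2113/5 - 118665 = -591212/5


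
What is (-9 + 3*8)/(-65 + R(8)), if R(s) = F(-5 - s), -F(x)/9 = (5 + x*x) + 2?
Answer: -15/1649 ≈ -0.0090964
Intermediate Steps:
F(x) = -63 - 9*x**2 (F(x) = -9*((5 + x*x) + 2) = -9*((5 + x**2) + 2) = -9*(7 + x**2) = -63 - 9*x**2)
R(s) = -63 - 9*(-5 - s)**2
(-9 + 3*8)/(-65 + R(8)) = (-9 + 3*8)/(-65 + (-63 - 9*(5 + 8)**2)) = (-9 + 24)/(-65 + (-63 - 9*13**2)) = 15/(-65 + (-63 - 9*169)) = 15/(-65 + (-63 - 1521)) = 15/(-65 - 1584) = 15/(-1649) = -1/1649*15 = -15/1649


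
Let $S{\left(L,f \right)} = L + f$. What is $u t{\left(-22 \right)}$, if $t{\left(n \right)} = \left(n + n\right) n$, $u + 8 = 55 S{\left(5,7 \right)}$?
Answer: $631136$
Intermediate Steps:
$u = 652$ ($u = -8 + 55 \left(5 + 7\right) = -8 + 55 \cdot 12 = -8 + 660 = 652$)
$t{\left(n \right)} = 2 n^{2}$ ($t{\left(n \right)} = 2 n n = 2 n^{2}$)
$u t{\left(-22 \right)} = 652 \cdot 2 \left(-22\right)^{2} = 652 \cdot 2 \cdot 484 = 652 \cdot 968 = 631136$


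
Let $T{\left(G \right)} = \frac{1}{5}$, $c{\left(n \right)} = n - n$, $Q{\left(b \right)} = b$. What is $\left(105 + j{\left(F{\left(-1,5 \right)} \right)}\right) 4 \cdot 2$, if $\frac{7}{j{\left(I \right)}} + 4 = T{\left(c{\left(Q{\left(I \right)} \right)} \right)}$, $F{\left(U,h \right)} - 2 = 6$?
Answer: $\frac{15680}{19} \approx 825.26$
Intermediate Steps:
$F{\left(U,h \right)} = 8$ ($F{\left(U,h \right)} = 2 + 6 = 8$)
$c{\left(n \right)} = 0$
$T{\left(G \right)} = \frac{1}{5}$
$j{\left(I \right)} = - \frac{35}{19}$ ($j{\left(I \right)} = \frac{7}{-4 + \frac{1}{5}} = \frac{7}{- \frac{19}{5}} = 7 \left(- \frac{5}{19}\right) = - \frac{35}{19}$)
$\left(105 + j{\left(F{\left(-1,5 \right)} \right)}\right) 4 \cdot 2 = \left(105 - \frac{35}{19}\right) 4 \cdot 2 = \frac{1960}{19} \cdot 8 = \frac{15680}{19}$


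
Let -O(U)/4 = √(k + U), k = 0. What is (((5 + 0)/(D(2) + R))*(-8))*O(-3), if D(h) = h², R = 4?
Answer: 20*I*√3 ≈ 34.641*I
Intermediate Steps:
O(U) = -4*√U (O(U) = -4*√(0 + U) = -4*√U)
(((5 + 0)/(D(2) + R))*(-8))*O(-3) = (((5 + 0)/(2² + 4))*(-8))*(-4*I*√3) = ((5/(4 + 4))*(-8))*(-4*I*√3) = ((5/8)*(-8))*(-4*I*√3) = -(-20)*I*√3 = 20*I*√3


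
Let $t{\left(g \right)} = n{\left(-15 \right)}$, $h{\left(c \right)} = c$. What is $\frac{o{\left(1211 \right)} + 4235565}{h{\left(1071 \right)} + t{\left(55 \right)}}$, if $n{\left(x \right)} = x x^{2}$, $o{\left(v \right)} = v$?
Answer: $- \frac{529597}{288} \approx -1838.9$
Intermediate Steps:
$n{\left(x \right)} = x^{3}$
$t{\left(g \right)} = -3375$ ($t{\left(g \right)} = \left(-15\right)^{3} = -3375$)
$\frac{o{\left(1211 \right)} + 4235565}{h{\left(1071 \right)} + t{\left(55 \right)}} = \frac{1211 + 4235565}{1071 - 3375} = \frac{4236776}{-2304} = 4236776 \left(- \frac{1}{2304}\right) = - \frac{529597}{288}$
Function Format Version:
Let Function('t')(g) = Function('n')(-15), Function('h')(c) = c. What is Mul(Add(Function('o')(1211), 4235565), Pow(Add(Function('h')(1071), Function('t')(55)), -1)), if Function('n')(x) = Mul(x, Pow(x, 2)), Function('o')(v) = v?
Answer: Rational(-529597, 288) ≈ -1838.9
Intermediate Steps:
Function('n')(x) = Pow(x, 3)
Function('t')(g) = -3375 (Function('t')(g) = Pow(-15, 3) = -3375)
Mul(Add(Function('o')(1211), 4235565), Pow(Add(Function('h')(1071), Function('t')(55)), -1)) = Mul(Add(1211, 4235565), Pow(Add(1071, -3375), -1)) = Mul(4236776, Pow(-2304, -1)) = Mul(4236776, Rational(-1, 2304)) = Rational(-529597, 288)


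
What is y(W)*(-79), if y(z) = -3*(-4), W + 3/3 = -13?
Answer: -948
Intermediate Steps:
W = -14 (W = -1 - 13 = -14)
y(z) = 12
y(W)*(-79) = 12*(-79) = -948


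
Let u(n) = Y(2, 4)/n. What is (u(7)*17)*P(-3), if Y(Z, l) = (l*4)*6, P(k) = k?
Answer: -4896/7 ≈ -699.43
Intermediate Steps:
Y(Z, l) = 24*l (Y(Z, l) = (4*l)*6 = 24*l)
u(n) = 96/n (u(n) = (24*4)/n = 96/n)
(u(7)*17)*P(-3) = ((96/7)*17)*(-3) = (1632/7)*(-3) = -4896/7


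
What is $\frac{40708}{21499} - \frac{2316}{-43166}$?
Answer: $\frac{903496606}{464012917} \approx 1.9471$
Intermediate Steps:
$\frac{40708}{21499} - \frac{2316}{-43166} = 40708 \cdot \frac{1}{21499} - - \frac{1158}{21583} = \frac{40708}{21499} + \frac{1158}{21583} = \frac{903496606}{464012917}$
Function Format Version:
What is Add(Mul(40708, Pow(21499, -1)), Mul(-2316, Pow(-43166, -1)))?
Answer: Rational(903496606, 464012917) ≈ 1.9471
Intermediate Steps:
Add(Mul(40708, Pow(21499, -1)), Mul(-2316, Pow(-43166, -1))) = Add(Mul(40708, Rational(1, 21499)), Mul(-2316, Rational(-1, 43166))) = Add(Rational(40708, 21499), Rational(1158, 21583)) = Rational(903496606, 464012917)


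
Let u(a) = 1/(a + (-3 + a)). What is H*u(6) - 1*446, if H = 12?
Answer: -1334/3 ≈ -444.67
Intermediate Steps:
u(a) = 1/(-3 + 2*a)
H*u(6) - 1*446 = 12/(-3 + 2*6) - 1*446 = 12/(-3 + 12) - 446 = 12/9 - 446 = 12*(⅑) - 446 = 4/3 - 446 = -1334/3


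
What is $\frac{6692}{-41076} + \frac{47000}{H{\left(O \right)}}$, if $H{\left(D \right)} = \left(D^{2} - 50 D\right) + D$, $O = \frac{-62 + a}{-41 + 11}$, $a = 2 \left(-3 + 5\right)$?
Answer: $- \frac{7759209143}{15017679} \approx -516.67$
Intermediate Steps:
$a = 4$ ($a = 2 \cdot 2 = 4$)
$O = \frac{29}{15}$ ($O = \frac{-62 + 4}{-41 + 11} = - \frac{58}{-30} = \left(-58\right) \left(- \frac{1}{30}\right) = \frac{29}{15} \approx 1.9333$)
$H{\left(D \right)} = D^{2} - 49 D$
$\frac{6692}{-41076} + \frac{47000}{H{\left(O \right)}} = \frac{6692}{-41076} + \frac{47000}{\frac{29}{15} \left(-49 + \frac{29}{15}\right)} = 6692 \left(- \frac{1}{41076}\right) + \frac{47000}{\frac{29}{15} \left(- \frac{706}{15}\right)} = - \frac{239}{1467} + \frac{47000}{- \frac{20474}{225}} = - \frac{239}{1467} + 47000 \left(- \frac{225}{20474}\right) = - \frac{239}{1467} - \frac{5287500}{10237} = - \frac{7759209143}{15017679}$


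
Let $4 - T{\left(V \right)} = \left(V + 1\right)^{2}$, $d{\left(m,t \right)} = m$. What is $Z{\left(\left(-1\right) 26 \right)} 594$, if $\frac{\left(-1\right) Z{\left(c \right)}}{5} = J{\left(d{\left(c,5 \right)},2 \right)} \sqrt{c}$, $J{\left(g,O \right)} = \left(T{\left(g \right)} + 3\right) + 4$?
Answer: $1823580 i \sqrt{26} \approx 9.2985 \cdot 10^{6} i$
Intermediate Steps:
$T{\left(V \right)} = 4 - \left(1 + V\right)^{2}$ ($T{\left(V \right)} = 4 - \left(V + 1\right)^{2} = 4 - \left(1 + V\right)^{2}$)
$J{\left(g,O \right)} = 11 - \left(1 + g\right)^{2}$ ($J{\left(g,O \right)} = \left(\left(4 - \left(1 + g\right)^{2}\right) + 3\right) + 4 = \left(7 - \left(1 + g\right)^{2}\right) + 4 = 11 - \left(1 + g\right)^{2}$)
$Z{\left(c \right)} = - 5 \sqrt{c} \left(11 - \left(1 + c\right)^{2}\right)$ ($Z{\left(c \right)} = - 5 \left(11 - \left(1 + c\right)^{2}\right) \sqrt{c} = - 5 \sqrt{c} \left(11 - \left(1 + c\right)^{2}\right)$)
$Z{\left(\left(-1\right) 26 \right)} 594 = 5 \sqrt{\left(-1\right) 26} \left(-11 + \left(1 - 26\right)^{2}\right) 594 = 5 \sqrt{-26} \left(-11 + \left(1 - 26\right)^{2}\right) 594 = 5 i \sqrt{26} \left(-11 + \left(-25\right)^{2}\right) 594 = 5 i \sqrt{26} \left(-11 + 625\right) 594 = 5 i \sqrt{26} \cdot 614 \cdot 594 = 3070 i \sqrt{26} \cdot 594 = 1823580 i \sqrt{26}$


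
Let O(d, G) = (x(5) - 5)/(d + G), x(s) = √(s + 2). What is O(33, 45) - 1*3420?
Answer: -266765/78 + √7/78 ≈ -3420.0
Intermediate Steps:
x(s) = √(2 + s)
O(d, G) = (-5 + √7)/(G + d) (O(d, G) = (√(2 + 5) - 5)/(d + G) = (√7 - 5)/(G + d) = (-5 + √7)/(G + d))
O(33, 45) - 1*3420 = (-5 + √7)/(45 + 33) - 1*3420 = (-5 + √7)/78 - 3420 = (-5/78 + √7/78) - 3420 = -266765/78 + √7/78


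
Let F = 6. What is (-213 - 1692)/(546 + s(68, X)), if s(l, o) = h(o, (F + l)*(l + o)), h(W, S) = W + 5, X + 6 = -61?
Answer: -1905/484 ≈ -3.9360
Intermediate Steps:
X = -67 (X = -6 - 61 = -67)
h(W, S) = 5 + W
s(l, o) = 5 + o
(-213 - 1692)/(546 + s(68, X)) = (-213 - 1692)/(546 + (5 - 67)) = -1905/(546 - 62) = -1905/484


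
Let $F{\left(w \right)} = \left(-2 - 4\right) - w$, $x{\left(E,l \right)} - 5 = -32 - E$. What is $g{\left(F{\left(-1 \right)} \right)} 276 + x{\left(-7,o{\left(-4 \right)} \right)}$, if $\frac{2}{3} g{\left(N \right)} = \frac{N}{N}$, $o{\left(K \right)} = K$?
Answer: $394$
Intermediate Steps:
$x{\left(E,l \right)} = -27 - E$ ($x{\left(E,l \right)} = 5 - \left(32 + E\right) = -27 - E$)
$F{\left(w \right)} = -6 - w$
$g{\left(N \right)} = \frac{3}{2}$ ($g{\left(N \right)} = \frac{3 \frac{N}{N}}{2} = \frac{3}{2} \cdot 1 = \frac{3}{2}$)
$g{\left(F{\left(-1 \right)} \right)} 276 + x{\left(-7,o{\left(-4 \right)} \right)} = \frac{3}{2} \cdot 276 - 20 = 414 + \left(-27 + 7\right) = 414 - 20 = 394$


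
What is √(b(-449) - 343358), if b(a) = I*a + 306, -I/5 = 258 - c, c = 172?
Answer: I*√149982 ≈ 387.27*I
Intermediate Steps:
I = -430 (I = -5*(258 - 1*172) = -5*(258 - 172) = -5*86 = -430)
b(a) = 306 - 430*a (b(a) = -430*a + 306 = 306 - 430*a)
√(b(-449) - 343358) = √((306 - 430*(-449)) - 343358) = √((306 + 193070) - 343358) = √(193376 - 343358) = √(-149982) = I*√149982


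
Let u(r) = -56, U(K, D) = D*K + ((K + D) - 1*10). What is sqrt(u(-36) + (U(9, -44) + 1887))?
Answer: sqrt(1390) ≈ 37.283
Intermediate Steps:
U(K, D) = -10 + D + K + D*K (U(K, D) = D*K + ((D + K) - 10) = D*K + (-10 + D + K) = -10 + D + K + D*K)
sqrt(u(-36) + (U(9, -44) + 1887)) = sqrt(-56 + ((-10 - 44 + 9 - 44*9) + 1887)) = sqrt(-56 + ((-10 - 44 + 9 - 396) + 1887)) = sqrt(-56 + (-441 + 1887)) = sqrt(-56 + 1446) = sqrt(1390)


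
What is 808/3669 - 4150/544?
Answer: -7393399/997968 ≈ -7.4085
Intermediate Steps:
808/3669 - 4150/544 = 808*(1/3669) - 4150*1/544 = 808/3669 - 2075/272 = -7393399/997968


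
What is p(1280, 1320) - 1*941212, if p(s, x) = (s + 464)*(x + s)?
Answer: 3593188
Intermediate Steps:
p(s, x) = (464 + s)*(s + x)
p(1280, 1320) - 1*941212 = (1280**2 + 464*1280 + 464*1320 + 1280*1320) - 1*941212 = (1638400 + 593920 + 612480 + 1689600) - 941212 = 4534400 - 941212 = 3593188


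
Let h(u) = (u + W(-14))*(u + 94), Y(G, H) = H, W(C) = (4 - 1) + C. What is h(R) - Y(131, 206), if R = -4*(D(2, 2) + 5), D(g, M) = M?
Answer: -2780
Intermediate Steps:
W(C) = 3 + C
R = -28 (R = -4*(2 + 5) = -4*7 = -28)
h(u) = (-11 + u)*(94 + u) (h(u) = (u + (3 - 14))*(u + 94) = (u - 11)*(94 + u) = (-11 + u)*(94 + u))
h(R) - Y(131, 206) = (-1034 + (-28)² + 83*(-28)) - 1*206 = (-1034 + 784 - 2324) - 206 = -2574 - 206 = -2780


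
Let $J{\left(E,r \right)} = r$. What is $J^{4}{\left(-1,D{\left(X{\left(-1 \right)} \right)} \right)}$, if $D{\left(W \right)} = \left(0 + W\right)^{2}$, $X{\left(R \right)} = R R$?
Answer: $1$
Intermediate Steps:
$X{\left(R \right)} = R^{2}$
$D{\left(W \right)} = W^{2}$
$J^{4}{\left(-1,D{\left(X{\left(-1 \right)} \right)} \right)} = \left(\left(\left(-1\right)^{2}\right)^{2}\right)^{4} = \left(1^{2}\right)^{4} = 1^{4} = 1$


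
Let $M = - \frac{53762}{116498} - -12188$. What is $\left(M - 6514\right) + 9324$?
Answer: $\frac{873591621}{58249} \approx 14998.0$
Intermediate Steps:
$M = \frac{709911931}{58249}$ ($M = \left(-53762\right) \frac{1}{116498} + 12188 = - \frac{26881}{58249} + 12188 = \frac{709911931}{58249} \approx 12188.0$)
$\left(M - 6514\right) + 9324 = \left(\frac{709911931}{58249} - 6514\right) + 9324 = \frac{330477945}{58249} + 9324 = \frac{873591621}{58249}$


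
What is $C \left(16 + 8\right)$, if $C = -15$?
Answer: $-360$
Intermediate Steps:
$C \left(16 + 8\right) = - 15 \left(16 + 8\right) = \left(-15\right) 24 = -360$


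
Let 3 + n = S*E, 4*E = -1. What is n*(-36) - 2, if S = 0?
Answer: 106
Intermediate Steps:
E = -¼ (E = (¼)*(-1) = -¼ ≈ -0.25000)
n = -3 (n = -3 + 0*(-¼) = -3 + 0 = -3)
n*(-36) - 2 = -3*(-36) - 2 = 108 - 2 = 106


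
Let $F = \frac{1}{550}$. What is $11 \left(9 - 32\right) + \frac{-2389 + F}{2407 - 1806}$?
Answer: $- \frac{84943099}{330550} \approx -256.98$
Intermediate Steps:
$F = \frac{1}{550} \approx 0.0018182$
$11 \left(9 - 32\right) + \frac{-2389 + F}{2407 - 1806} = 11 \left(9 - 32\right) + \frac{-2389 + \frac{1}{550}}{2407 - 1806} = 11 \left(-23\right) - \frac{1313949}{550 \cdot 601} = -253 - \frac{1313949}{330550} = - \frac{84943099}{330550}$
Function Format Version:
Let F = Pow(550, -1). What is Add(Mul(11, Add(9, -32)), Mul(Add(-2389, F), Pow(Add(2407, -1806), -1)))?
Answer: Rational(-84943099, 330550) ≈ -256.98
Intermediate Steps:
F = Rational(1, 550) ≈ 0.0018182
Add(Mul(11, Add(9, -32)), Mul(Add(-2389, F), Pow(Add(2407, -1806), -1))) = Add(Mul(11, Add(9, -32)), Mul(Add(-2389, Rational(1, 550)), Pow(Add(2407, -1806), -1))) = Add(Mul(11, -23), Mul(Rational(-1313949, 550), Pow(601, -1))) = Add(-253, Mul(Rational(-1313949, 550), Rational(1, 601))) = Add(-253, Rational(-1313949, 330550)) = Rational(-84943099, 330550)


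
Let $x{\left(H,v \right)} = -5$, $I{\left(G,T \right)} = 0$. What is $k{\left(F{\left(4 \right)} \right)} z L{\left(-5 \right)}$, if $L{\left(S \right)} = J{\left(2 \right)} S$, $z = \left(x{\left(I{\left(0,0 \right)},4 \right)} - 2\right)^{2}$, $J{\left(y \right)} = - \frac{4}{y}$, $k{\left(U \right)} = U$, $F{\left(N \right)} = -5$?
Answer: $-2450$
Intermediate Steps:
$z = 49$ ($z = \left(-5 - 2\right)^{2} = \left(-7\right)^{2} = 49$)
$L{\left(S \right)} = - 2 S$ ($L{\left(S \right)} = - \frac{4}{2} S = \left(-4\right) \frac{1}{2} S = - 2 S$)
$k{\left(F{\left(4 \right)} \right)} z L{\left(-5 \right)} = \left(-5\right) 49 \left(\left(-2\right) \left(-5\right)\right) = \left(-245\right) 10 = -2450$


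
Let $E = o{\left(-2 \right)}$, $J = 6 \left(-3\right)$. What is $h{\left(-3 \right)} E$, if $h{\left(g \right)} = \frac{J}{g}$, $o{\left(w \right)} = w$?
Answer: $-12$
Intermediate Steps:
$J = -18$
$E = -2$
$h{\left(g \right)} = - \frac{18}{g}$
$h{\left(-3 \right)} E = - \frac{18}{-3} \left(-2\right) = \left(-18\right) \left(- \frac{1}{3}\right) \left(-2\right) = 6 \left(-2\right) = -12$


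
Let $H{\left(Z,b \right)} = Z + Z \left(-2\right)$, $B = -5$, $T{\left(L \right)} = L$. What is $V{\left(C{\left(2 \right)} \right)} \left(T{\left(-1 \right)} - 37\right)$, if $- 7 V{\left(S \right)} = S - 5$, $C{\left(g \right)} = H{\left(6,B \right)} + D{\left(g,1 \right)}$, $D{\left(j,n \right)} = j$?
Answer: $- \frac{342}{7} \approx -48.857$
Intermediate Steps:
$H{\left(Z,b \right)} = - Z$ ($H{\left(Z,b \right)} = Z - 2 Z = - Z$)
$C{\left(g \right)} = -6 + g$ ($C{\left(g \right)} = \left(-1\right) 6 + g = -6 + g$)
$V{\left(S \right)} = \frac{5}{7} - \frac{S}{7}$ ($V{\left(S \right)} = - \frac{S - 5}{7} = - \frac{-5 + S}{7} = \frac{5}{7} - \frac{S}{7}$)
$V{\left(C{\left(2 \right)} \right)} \left(T{\left(-1 \right)} - 37\right) = \left(\frac{5}{7} - \frac{-6 + 2}{7}\right) \left(-1 - 37\right) = \left(\frac{5}{7} - - \frac{4}{7}\right) \left(-38\right) = \left(\frac{5}{7} + \frac{4}{7}\right) \left(-38\right) = \frac{9}{7} \left(-38\right) = - \frac{342}{7}$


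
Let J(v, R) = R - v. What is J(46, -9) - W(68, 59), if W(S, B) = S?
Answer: -123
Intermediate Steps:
J(46, -9) - W(68, 59) = (-9 - 1*46) - 1*68 = (-9 - 46) - 68 = -55 - 68 = -123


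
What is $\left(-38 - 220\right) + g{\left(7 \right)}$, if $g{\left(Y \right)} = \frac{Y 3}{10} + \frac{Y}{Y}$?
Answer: $- \frac{2549}{10} \approx -254.9$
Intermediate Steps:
$g{\left(Y \right)} = 1 + \frac{3 Y}{10}$ ($g{\left(Y \right)} = 3 Y \frac{1}{10} + 1 = \frac{3 Y}{10} + 1 = 1 + \frac{3 Y}{10}$)
$\left(-38 - 220\right) + g{\left(7 \right)} = \left(-38 - 220\right) + \left(1 + \frac{3}{10} \cdot 7\right) = -258 + \left(1 + \frac{21}{10}\right) = -258 + \frac{31}{10} = - \frac{2549}{10}$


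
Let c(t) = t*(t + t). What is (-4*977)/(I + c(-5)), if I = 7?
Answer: -3908/57 ≈ -68.561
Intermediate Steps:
c(t) = 2*t² (c(t) = t*(2*t) = 2*t²)
(-4*977)/(I + c(-5)) = (-4*977)/(7 + 2*(-5)²) = -3908/(7 + 2*25) = -3908/(7 + 50) = -3908/57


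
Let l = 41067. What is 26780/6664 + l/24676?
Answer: 116811721/20555108 ≈ 5.6829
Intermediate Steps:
26780/6664 + l/24676 = 26780/6664 + 41067/24676 = 26780*(1/6664) + 41067*(1/24676) = 6695/1666 + 41067/24676 = 116811721/20555108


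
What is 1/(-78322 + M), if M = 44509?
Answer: -1/33813 ≈ -2.9574e-5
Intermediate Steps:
1/(-78322 + M) = 1/(-78322 + 44509) = 1/(-33813) = -1/33813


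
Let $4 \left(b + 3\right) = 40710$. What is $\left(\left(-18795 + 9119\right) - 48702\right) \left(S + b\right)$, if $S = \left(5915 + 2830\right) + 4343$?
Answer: $-1358018225$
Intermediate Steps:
$b = \frac{20349}{2}$ ($b = -3 + \frac{1}{4} \cdot 40710 = -3 + \frac{20355}{2} = \frac{20349}{2} \approx 10175.0$)
$S = 13088$ ($S = 8745 + 4343 = 13088$)
$\left(\left(-18795 + 9119\right) - 48702\right) \left(S + b\right) = \left(\left(-18795 + 9119\right) - 48702\right) \left(13088 + \frac{20349}{2}\right) = \left(-9676 - 48702\right) \frac{46525}{2} = \left(-58378\right) \frac{46525}{2} = -1358018225$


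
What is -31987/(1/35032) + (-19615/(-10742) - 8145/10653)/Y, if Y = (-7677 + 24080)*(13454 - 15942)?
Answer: -1744407413816386244403727/1556716330195088 ≈ -1.1206e+9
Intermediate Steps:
Y = -40810664 (Y = 16403*(-2488) = -40810664)
-31987/(1/35032) + (-19615/(-10742) - 8145/10653)/Y = -31987/(1/35032) + (-19615/(-10742) - 8145/10653)/(-40810664) = -31987/1/35032 + (-19615*(-1/10742) - 8145*1/10653)*(-1/40810664) = -31987*35032 + (19615/10742 - 2715/3551)*(-1/40810664) = -1120568584 + (40488335/38144842)*(-1/40810664) = -1120568584 - 40488335/1556716330195088 = -1744407413816386244403727/1556716330195088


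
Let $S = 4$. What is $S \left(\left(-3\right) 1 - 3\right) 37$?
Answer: $-888$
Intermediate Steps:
$S \left(\left(-3\right) 1 - 3\right) 37 = 4 \left(\left(-3\right) 1 - 3\right) 37 = 4 \left(-3 - 3\right) 37 = 4 \left(-6\right) 37 = \left(-24\right) 37 = -888$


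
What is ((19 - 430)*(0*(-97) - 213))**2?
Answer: 7663776849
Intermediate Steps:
((19 - 430)*(0*(-97) - 213))**2 = (-411*(0 - 213))**2 = (-411*(-213))**2 = 87543**2 = 7663776849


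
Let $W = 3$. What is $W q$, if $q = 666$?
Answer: $1998$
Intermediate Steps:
$W q = 3 \cdot 666 = 1998$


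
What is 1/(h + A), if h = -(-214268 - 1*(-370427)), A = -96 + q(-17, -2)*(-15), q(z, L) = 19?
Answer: -1/156540 ≈ -6.3881e-6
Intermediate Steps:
A = -381 (A = -96 + 19*(-15) = -96 - 285 = -381)
h = -156159 (h = -(-214268 + 370427) = -1*156159 = -156159)
1/(h + A) = 1/(-156159 - 381) = 1/(-156540) = -1/156540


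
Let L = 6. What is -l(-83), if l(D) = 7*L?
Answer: -42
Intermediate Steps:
l(D) = 42 (l(D) = 7*6 = 42)
-l(-83) = -1*42 = -42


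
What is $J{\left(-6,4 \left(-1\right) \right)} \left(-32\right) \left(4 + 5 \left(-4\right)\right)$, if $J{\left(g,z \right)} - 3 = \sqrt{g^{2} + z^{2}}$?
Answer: $1536 + 1024 \sqrt{13} \approx 5228.1$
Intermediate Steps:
$J{\left(g,z \right)} = 3 + \sqrt{g^{2} + z^{2}}$
$J{\left(-6,4 \left(-1\right) \right)} \left(-32\right) \left(4 + 5 \left(-4\right)\right) = \left(3 + \sqrt{\left(-6\right)^{2} + \left(4 \left(-1\right)\right)^{2}}\right) \left(-32\right) \left(4 + 5 \left(-4\right)\right) = \left(3 + \sqrt{36 + \left(-4\right)^{2}}\right) \left(-32\right) \left(4 - 20\right) = \left(3 + \sqrt{36 + 16}\right) \left(-32\right) \left(-16\right) = \left(3 + \sqrt{52}\right) \left(-32\right) \left(-16\right) = \left(3 + 2 \sqrt{13}\right) \left(-32\right) \left(-16\right) = \left(-96 - 64 \sqrt{13}\right) \left(-16\right) = 1536 + 1024 \sqrt{13}$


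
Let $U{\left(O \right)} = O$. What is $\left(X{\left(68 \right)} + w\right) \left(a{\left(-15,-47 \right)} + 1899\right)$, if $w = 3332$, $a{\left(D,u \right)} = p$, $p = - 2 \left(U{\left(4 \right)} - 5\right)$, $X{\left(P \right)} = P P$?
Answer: $15124356$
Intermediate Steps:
$X{\left(P \right)} = P^{2}$
$p = 2$ ($p = - 2 \left(4 - 5\right) = \left(-2\right) \left(-1\right) = 2$)
$a{\left(D,u \right)} = 2$
$\left(X{\left(68 \right)} + w\right) \left(a{\left(-15,-47 \right)} + 1899\right) = \left(68^{2} + 3332\right) \left(2 + 1899\right) = \left(4624 + 3332\right) 1901 = 7956 \cdot 1901 = 15124356$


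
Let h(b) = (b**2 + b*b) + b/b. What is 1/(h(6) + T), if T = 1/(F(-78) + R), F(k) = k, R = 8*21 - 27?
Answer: 63/4600 ≈ 0.013696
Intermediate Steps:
R = 141 (R = 168 - 27 = 141)
h(b) = 1 + 2*b**2 (h(b) = (b**2 + b**2) + 1 = 2*b**2 + 1 = 1 + 2*b**2)
T = 1/63 (T = 1/(-78 + 141) = 1/63 ≈ 0.015873)
1/(h(6) + T) = 1/((1 + 2*6**2) + 1/63) = 1/((1 + 2*36) + 1/63) = 1/((1 + 72) + 1/63) = 1/(73 + 1/63) = 1/(4600/63) = 63/4600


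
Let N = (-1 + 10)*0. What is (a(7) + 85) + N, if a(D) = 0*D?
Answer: 85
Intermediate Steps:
a(D) = 0
N = 0 (N = 9*0 = 0)
(a(7) + 85) + N = (0 + 85) + 0 = 85 + 0 = 85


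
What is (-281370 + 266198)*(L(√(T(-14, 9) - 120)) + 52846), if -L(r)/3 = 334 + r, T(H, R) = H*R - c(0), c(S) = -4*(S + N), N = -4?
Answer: -786577168 + 45516*I*√262 ≈ -7.8658e+8 + 7.3674e+5*I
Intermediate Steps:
c(S) = 16 - 4*S (c(S) = -4*(S - 4) = -4*(-4 + S) = 16 - 4*S)
T(H, R) = -16 + H*R (T(H, R) = H*R - (16 - 4*0) = H*R - (16 + 0) = H*R - 1*16 = H*R - 16 = -16 + H*R)
L(r) = -1002 - 3*r (L(r) = -3*(334 + r) = -1002 - 3*r)
(-281370 + 266198)*(L(√(T(-14, 9) - 120)) + 52846) = (-281370 + 266198)*((-1002 - 3*√((-16 - 14*9) - 120)) + 52846) = -15172*((-1002 - 3*√((-16 - 126) - 120)) + 52846) = -15172*((-1002 - 3*√(-142 - 120)) + 52846) = -15172*((-1002 - 3*I*√262) + 52846) = -15172*(51844 - 3*I*√262) = -786577168 + 45516*I*√262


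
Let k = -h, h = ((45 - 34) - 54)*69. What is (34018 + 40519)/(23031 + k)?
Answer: 74537/25998 ≈ 2.8670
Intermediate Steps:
h = -2967 (h = (11 - 54)*69 = -43*69 = -2967)
k = 2967 (k = -1*(-2967) = 2967)
(34018 + 40519)/(23031 + k) = (34018 + 40519)/(23031 + 2967) = 74537/25998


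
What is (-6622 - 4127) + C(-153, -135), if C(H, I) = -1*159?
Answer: -10908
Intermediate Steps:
C(H, I) = -159
(-6622 - 4127) + C(-153, -135) = (-6622 - 4127) - 159 = -10749 - 159 = -10908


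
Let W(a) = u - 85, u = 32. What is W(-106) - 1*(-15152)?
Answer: 15099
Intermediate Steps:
W(a) = -53 (W(a) = 32 - 85 = -53)
W(-106) - 1*(-15152) = -53 - 1*(-15152) = -53 + 15152 = 15099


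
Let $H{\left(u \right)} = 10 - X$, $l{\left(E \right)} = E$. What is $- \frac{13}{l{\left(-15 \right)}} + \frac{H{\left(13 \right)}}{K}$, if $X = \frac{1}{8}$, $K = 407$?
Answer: $\frac{43513}{48840} \approx 0.89093$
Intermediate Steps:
$X = \frac{1}{8} \approx 0.125$
$H{\left(u \right)} = \frac{79}{8}$ ($H{\left(u \right)} = 10 - \frac{1}{8} = \frac{79}{8}$)
$- \frac{13}{l{\left(-15 \right)}} + \frac{H{\left(13 \right)}}{K} = - \frac{13}{-15} + \frac{79}{8 \cdot 407} = \left(-13\right) \left(- \frac{1}{15}\right) + \frac{79}{8} \cdot \frac{1}{407} = \frac{13}{15} + \frac{79}{3256} = \frac{43513}{48840}$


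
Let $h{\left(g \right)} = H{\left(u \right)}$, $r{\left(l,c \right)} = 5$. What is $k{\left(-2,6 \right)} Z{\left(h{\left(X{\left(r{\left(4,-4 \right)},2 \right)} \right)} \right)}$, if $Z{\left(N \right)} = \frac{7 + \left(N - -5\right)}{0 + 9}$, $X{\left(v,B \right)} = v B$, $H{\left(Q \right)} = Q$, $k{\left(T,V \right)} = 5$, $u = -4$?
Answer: $\frac{40}{9} \approx 4.4444$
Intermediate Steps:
$X{\left(v,B \right)} = B v$
$h{\left(g \right)} = -4$
$Z{\left(N \right)} = \frac{4}{3} + \frac{N}{9}$ ($Z{\left(N \right)} = \frac{7 + \left(N + 5\right)}{9} = \left(7 + \left(5 + N\right)\right) \frac{1}{9} = \left(12 + N\right) \frac{1}{9} = \frac{4}{3} + \frac{N}{9}$)
$k{\left(-2,6 \right)} Z{\left(h{\left(X{\left(r{\left(4,-4 \right)},2 \right)} \right)} \right)} = 5 \left(\frac{4}{3} + \frac{1}{9} \left(-4\right)\right) = 5 \left(\frac{4}{3} - \frac{4}{9}\right) = 5 \cdot \frac{8}{9} = \frac{40}{9}$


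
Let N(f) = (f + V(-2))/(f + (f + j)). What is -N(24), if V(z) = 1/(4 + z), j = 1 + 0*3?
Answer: -½ ≈ -0.50000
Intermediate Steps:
j = 1 (j = 1 + 0 = 1)
N(f) = (½ + f)/(1 + 2*f) (N(f) = (f + 1/(4 - 2))/(f + (f + 1)) = (f + 1/2)/(f + (1 + f)) = (f + ½)/(1 + 2*f) = (½ + f)/(1 + 2*f))
-N(24) = -1*½ = -½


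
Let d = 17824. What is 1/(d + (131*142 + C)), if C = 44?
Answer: 1/36470 ≈ 2.7420e-5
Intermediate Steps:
1/(d + (131*142 + C)) = 1/(17824 + (131*142 + 44)) = 1/(17824 + (18602 + 44)) = 1/(17824 + 18646) = 1/36470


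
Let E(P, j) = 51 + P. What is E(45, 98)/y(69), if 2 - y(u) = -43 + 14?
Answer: 96/31 ≈ 3.0968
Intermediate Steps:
y(u) = 31 (y(u) = 2 - (-43 + 14) = 2 - 1*(-29) = 2 + 29 = 31)
E(45, 98)/y(69) = (51 + 45)/31 = 96*(1/31) = 96/31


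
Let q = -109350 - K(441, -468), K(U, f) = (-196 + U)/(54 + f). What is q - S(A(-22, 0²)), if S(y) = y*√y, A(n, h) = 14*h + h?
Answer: -45270655/414 ≈ -1.0935e+5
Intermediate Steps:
A(n, h) = 15*h
S(y) = y^(3/2)
K(U, f) = (-196 + U)/(54 + f)
q = -45270655/414 (q = -109350 - (-196 + 441)/(54 - 468) = -109350 - 245/(-414) = -109350 - (-1)*245/414 = -109350 - 1*(-245/414) = -109350 + 245/414 = -45270655/414 ≈ -1.0935e+5)
q - S(A(-22, 0²)) = -45270655/414 - (15*0²)^(3/2) = -45270655/414 - (15*0)^(3/2) = -45270655/414 - 0^(3/2) = -45270655/414 - 1*0 = -45270655/414 + 0 = -45270655/414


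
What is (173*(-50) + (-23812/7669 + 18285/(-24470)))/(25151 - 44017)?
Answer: 324797125361/708080334476 ≈ 0.45870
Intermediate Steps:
(173*(-50) + (-23812/7669 + 18285/(-24470)))/(25151 - 44017) = (-8650 + (-23812*1/7669 + 18285*(-1/24470)))/(-18866) = (-8650 + (-23812/7669 - 3657/4894))*(-1/18866) = (-8650 - 144581461/37532086)*(-1/18866) = -324797125361/37532086*(-1/18866) = 324797125361/708080334476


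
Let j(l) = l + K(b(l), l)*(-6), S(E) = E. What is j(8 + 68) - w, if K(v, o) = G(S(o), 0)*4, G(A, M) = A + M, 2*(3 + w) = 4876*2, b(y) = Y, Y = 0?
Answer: -6621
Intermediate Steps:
b(y) = 0
w = 4873 (w = -3 + (4876*2)/2 = -3 + (1/2)*9752 = -3 + 4876 = 4873)
K(v, o) = 4*o (K(v, o) = (o + 0)*4 = o*4 = 4*o)
j(l) = -23*l (j(l) = l + (4*l)*(-6) = l - 24*l = -23*l)
j(8 + 68) - w = -23*(8 + 68) - 1*4873 = -23*76 - 4873 = -1748 - 4873 = -6621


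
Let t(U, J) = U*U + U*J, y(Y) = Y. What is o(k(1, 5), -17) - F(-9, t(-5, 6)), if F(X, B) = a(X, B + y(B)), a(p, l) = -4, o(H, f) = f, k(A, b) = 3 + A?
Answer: -13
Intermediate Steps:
t(U, J) = U² + J*U
F(X, B) = -4
o(k(1, 5), -17) - F(-9, t(-5, 6)) = -17 - 1*(-4) = -17 + 4 = -13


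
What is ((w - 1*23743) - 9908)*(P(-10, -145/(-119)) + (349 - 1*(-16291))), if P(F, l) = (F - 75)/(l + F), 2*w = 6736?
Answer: -9579842599/19 ≈ -5.0420e+8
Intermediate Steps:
w = 3368 (w = (½)*6736 = 3368)
P(F, l) = (-75 + F)/(F + l)
((w - 1*23743) - 9908)*(P(-10, -145/(-119)) + (349 - 1*(-16291))) = ((3368 - 1*23743) - 9908)*((-75 - 10)/(-10 - 145/(-119)) + (349 - 1*(-16291))) = ((3368 - 23743) - 9908)*(-85/(-10 - 145*(-1/119)) + (349 + 16291)) = (-20375 - 9908)*(-85/(-10 + 145/119) + 16640) = -30283*(-85/(-1045/119) + 16640) = -30283*(-119/1045*(-85) + 16640) = -30283*(2023/209 + 16640) = -30283*3479783/209 = -9579842599/19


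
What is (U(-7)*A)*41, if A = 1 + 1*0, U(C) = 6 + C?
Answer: -41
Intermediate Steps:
A = 1 (A = 1 + 0 = 1)
(U(-7)*A)*41 = ((6 - 7)*1)*41 = -1*1*41 = -1*41 = -41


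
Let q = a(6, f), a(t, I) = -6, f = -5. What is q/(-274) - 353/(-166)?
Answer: 48859/22742 ≈ 2.1484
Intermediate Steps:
q = -6
q/(-274) - 353/(-166) = -6/(-274) - 353/(-166) = -6*(-1/274) - 353*(-1/166) = 3/137 + 353/166 = 48859/22742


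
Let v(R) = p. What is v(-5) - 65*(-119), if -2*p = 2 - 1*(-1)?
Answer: 15467/2 ≈ 7733.5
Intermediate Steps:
p = -3/2 (p = -(2 - 1*(-1))/2 = -(2 + 1)/2 = -½*3 = -3/2 ≈ -1.5000)
v(R) = -3/2
v(-5) - 65*(-119) = -3/2 - 65*(-119) = -3/2 + 7735 = 15467/2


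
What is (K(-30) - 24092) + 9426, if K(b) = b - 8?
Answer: -14704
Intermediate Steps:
K(b) = -8 + b
(K(-30) - 24092) + 9426 = ((-8 - 30) - 24092) + 9426 = (-38 - 24092) + 9426 = -24130 + 9426 = -14704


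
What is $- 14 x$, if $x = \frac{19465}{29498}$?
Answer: $- \frac{19465}{2107} \approx -9.2383$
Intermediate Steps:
$x = \frac{19465}{29498}$ ($x = 19465 \cdot \frac{1}{29498} = \frac{19465}{29498} \approx 0.65987$)
$- 14 x = \left(-14\right) \frac{19465}{29498} = - \frac{19465}{2107}$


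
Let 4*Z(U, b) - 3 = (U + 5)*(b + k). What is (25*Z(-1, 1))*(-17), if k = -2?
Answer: 425/4 ≈ 106.25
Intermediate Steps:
Z(U, b) = ¾ + (-2 + b)*(5 + U)/4 (Z(U, b) = ¾ + ((U + 5)*(b - 2))/4 = ¾ + ((5 + U)*(-2 + b))/4 = ¾ + ((-2 + b)*(5 + U))/4 = ¾ + (-2 + b)*(5 + U)/4)
(25*Z(-1, 1))*(-17) = (25*(-7/4 - ½*(-1) + (5/4)*1 + (¼)*(-1)*1))*(-17) = (25*(-7/4 + ½ + 5/4 - ¼))*(-17) = (25*(-¼))*(-17) = -25/4*(-17) = 425/4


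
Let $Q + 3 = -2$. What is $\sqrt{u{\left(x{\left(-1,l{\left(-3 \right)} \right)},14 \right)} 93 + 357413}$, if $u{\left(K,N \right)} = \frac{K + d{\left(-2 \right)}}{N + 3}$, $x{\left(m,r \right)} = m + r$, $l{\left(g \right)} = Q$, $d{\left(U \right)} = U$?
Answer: $\frac{\sqrt{103279709}}{17} \approx 597.8$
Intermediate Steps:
$Q = -5$ ($Q = -3 - 2 = -5$)
$l{\left(g \right)} = -5$
$u{\left(K,N \right)} = \frac{-2 + K}{3 + N}$ ($u{\left(K,N \right)} = \frac{K - 2}{N + 3} = \frac{-2 + K}{3 + N}$)
$\sqrt{u{\left(x{\left(-1,l{\left(-3 \right)} \right)},14 \right)} 93 + 357413} = \sqrt{\frac{-2 - 6}{3 + 14} \cdot 93 + 357413} = \sqrt{\frac{-2 - 6}{17} \cdot 93 + 357413} = \sqrt{\frac{1}{17} \left(-8\right) 93 + 357413} = \sqrt{\left(- \frac{8}{17}\right) 93 + 357413} = \sqrt{- \frac{744}{17} + 357413} = \sqrt{\frac{6075277}{17}} = \frac{\sqrt{103279709}}{17}$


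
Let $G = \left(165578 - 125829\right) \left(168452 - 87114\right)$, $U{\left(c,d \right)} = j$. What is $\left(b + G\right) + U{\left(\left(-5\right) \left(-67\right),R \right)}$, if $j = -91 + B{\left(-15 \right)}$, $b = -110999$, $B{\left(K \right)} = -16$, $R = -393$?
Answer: $3232993056$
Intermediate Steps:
$j = -107$ ($j = -91 - 16 = -107$)
$U{\left(c,d \right)} = -107$
$G = 3233104162$ ($G = 39749 \cdot 81338 = 3233104162$)
$\left(b + G\right) + U{\left(\left(-5\right) \left(-67\right),R \right)} = \left(-110999 + 3233104162\right) - 107 = 3232993163 - 107 = 3232993056$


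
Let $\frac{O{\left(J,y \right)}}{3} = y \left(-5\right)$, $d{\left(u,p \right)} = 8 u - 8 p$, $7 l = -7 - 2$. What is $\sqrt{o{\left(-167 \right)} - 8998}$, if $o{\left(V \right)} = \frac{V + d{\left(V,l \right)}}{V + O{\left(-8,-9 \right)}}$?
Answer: $\frac{i \sqrt{28071442}}{56} \approx 94.612 i$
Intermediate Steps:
$l = - \frac{9}{7}$ ($l = \frac{-7 - 2}{7} = \frac{1}{7} \left(-9\right) = - \frac{9}{7} \approx -1.2857$)
$d{\left(u,p \right)} = - 8 p + 8 u$
$O{\left(J,y \right)} = - 15 y$ ($O{\left(J,y \right)} = 3 y \left(-5\right) = 3 \left(- 5 y\right) = - 15 y$)
$o{\left(V \right)} = \frac{\frac{72}{7} + 9 V}{135 + V}$ ($o{\left(V \right)} = \frac{V + \left(\left(-8\right) \left(- \frac{9}{7}\right) + 8 V\right)}{V - -135} = \frac{V + \left(\frac{72}{7} + 8 V\right)}{V + 135} = \frac{\frac{72}{7} + 9 V}{135 + V}$)
$\sqrt{o{\left(-167 \right)} - 8998} = \sqrt{\frac{9 \left(8 + 7 \left(-167\right)\right)}{7 \left(135 - 167\right)} - 8998} = \sqrt{\frac{9 \left(8 - 1169\right)}{7 \left(-32\right)} - 8998} = \sqrt{\frac{9}{7} \left(- \frac{1}{32}\right) \left(-1161\right) - 8998} = \sqrt{\frac{10449}{224} - 8998} = \sqrt{- \frac{2005103}{224}} = \frac{i \sqrt{28071442}}{56}$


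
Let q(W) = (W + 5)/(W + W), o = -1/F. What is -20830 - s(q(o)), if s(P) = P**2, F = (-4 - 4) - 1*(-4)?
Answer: -83761/4 ≈ -20940.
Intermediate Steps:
F = -4 (F = -8 + 4 = -4)
o = 1/4 (o = -1/(-4) = -1*(-1/4) = 1/4 ≈ 0.25000)
q(W) = (5 + W)/(2*W) (q(W) = (5 + W)/((2*W)) = (5 + W)*(1/(2*W)) = (5 + W)/(2*W))
-20830 - s(q(o)) = -20830 - ((5 + 1/4)/(2*(1/4)))**2 = -20830 - ((1/2)*4*(21/4))**2 = -20830 - (21/2)**2 = -20830 - 1*441/4 = -20830 - 441/4 = -83761/4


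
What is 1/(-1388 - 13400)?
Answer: -1/14788 ≈ -6.7622e-5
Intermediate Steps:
1/(-1388 - 13400) = 1/(-14788) = -1/14788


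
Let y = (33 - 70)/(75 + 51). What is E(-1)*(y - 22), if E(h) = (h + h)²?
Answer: -5618/63 ≈ -89.175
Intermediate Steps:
E(h) = 4*h² (E(h) = (2*h)² = 4*h²)
y = -37/126 ≈ -0.29365
E(-1)*(y - 22) = (4*(-1)²)*(-37/126 - 22) = (4*1)*(-2809/126) = 4*(-2809/126) = -5618/63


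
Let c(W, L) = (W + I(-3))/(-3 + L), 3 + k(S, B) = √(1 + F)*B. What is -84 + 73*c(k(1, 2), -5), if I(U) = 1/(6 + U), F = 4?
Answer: -179/3 - 73*√5/4 ≈ -100.47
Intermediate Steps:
k(S, B) = -3 + B*√5 (k(S, B) = -3 + √(1 + 4)*B = -3 + √5*B = -3 + B*√5)
c(W, L) = (⅓ + W)/(-3 + L) (c(W, L) = (W + 1/(6 - 3))/(-3 + L) = (W + 1/3)/(-3 + L) = (W + ⅓)/(-3 + L) = (⅓ + W)/(-3 + L))
-84 + 73*c(k(1, 2), -5) = -84 + 73*((⅓ + (-3 + 2*√5))/(-3 - 5)) = -84 + 73*((-8/3 + 2*√5)/(-8)) = -84 + 73*(-(-8/3 + 2*√5)/8) = -84 + 73*(⅓ - √5/4) = -84 + (73/3 - 73*√5/4) = -179/3 - 73*√5/4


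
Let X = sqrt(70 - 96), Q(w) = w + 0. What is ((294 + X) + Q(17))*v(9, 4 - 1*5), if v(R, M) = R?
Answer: 2799 + 9*I*sqrt(26) ≈ 2799.0 + 45.891*I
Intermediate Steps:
Q(w) = w
X = I*sqrt(26) (X = sqrt(-26) = I*sqrt(26) ≈ 5.099*I)
((294 + X) + Q(17))*v(9, 4 - 1*5) = ((294 + I*sqrt(26)) + 17)*9 = (311 + I*sqrt(26))*9 = 2799 + 9*I*sqrt(26)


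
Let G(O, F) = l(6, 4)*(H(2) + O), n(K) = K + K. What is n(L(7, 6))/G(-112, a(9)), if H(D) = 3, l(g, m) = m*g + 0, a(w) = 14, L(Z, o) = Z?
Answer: -7/1308 ≈ -0.0053517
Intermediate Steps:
l(g, m) = g*m (l(g, m) = g*m + 0 = g*m)
n(K) = 2*K
G(O, F) = 72 + 24*O (G(O, F) = (6*4)*(3 + O) = 24*(3 + O) = 72 + 24*O)
n(L(7, 6))/G(-112, a(9)) = (2*7)/(72 + 24*(-112)) = 14/(72 - 2688) = 14/(-2616) = 14*(-1/2616) = -7/1308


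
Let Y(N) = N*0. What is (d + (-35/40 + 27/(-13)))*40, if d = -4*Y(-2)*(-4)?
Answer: -1535/13 ≈ -118.08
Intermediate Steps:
Y(N) = 0
d = 0 (d = -4*0*(-4) = 0*(-4) = 0)
(d + (-35/40 + 27/(-13)))*40 = (0 + (-35/40 + 27/(-13)))*40 = (0 + (-35*1/40 + 27*(-1/13)))*40 = (0 + (-7/8 - 27/13))*40 = (0 - 307/104)*40 = -307/104*40 = -1535/13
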